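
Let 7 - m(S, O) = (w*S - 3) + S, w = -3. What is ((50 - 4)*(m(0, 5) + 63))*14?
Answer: 47012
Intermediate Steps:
m(S, O) = 10 + 2*S (m(S, O) = 7 - ((-3*S - 3) + S) = 7 - ((-3 - 3*S) + S) = 7 - (-3 - 2*S) = 7 + (3 + 2*S) = 10 + 2*S)
((50 - 4)*(m(0, 5) + 63))*14 = ((50 - 4)*((10 + 2*0) + 63))*14 = (46*((10 + 0) + 63))*14 = (46*(10 + 63))*14 = (46*73)*14 = 3358*14 = 47012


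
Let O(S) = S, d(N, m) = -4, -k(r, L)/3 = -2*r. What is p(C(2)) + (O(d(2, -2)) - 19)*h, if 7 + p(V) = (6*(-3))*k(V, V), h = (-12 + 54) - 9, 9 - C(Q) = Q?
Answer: -1522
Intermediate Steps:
k(r, L) = 6*r (k(r, L) = -(-6)*r = 6*r)
C(Q) = 9 - Q
h = 33 (h = 42 - 9 = 33)
p(V) = -7 - 108*V (p(V) = -7 + (6*(-3))*(6*V) = -7 - 108*V)
p(C(2)) + (O(d(2, -2)) - 19)*h = (-7 - 108*(9 - 1*2)) + (-4 - 19)*33 = (-7 - 108*(9 - 2)) - 23*33 = (-7 - 108*7) - 759 = (-7 - 756) - 759 = -763 - 759 = -1522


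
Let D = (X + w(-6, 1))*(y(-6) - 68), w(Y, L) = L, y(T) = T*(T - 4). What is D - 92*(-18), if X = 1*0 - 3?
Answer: 1672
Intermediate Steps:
y(T) = T*(-4 + T)
X = -3 (X = 0 - 3 = -3)
D = 16 (D = (-3 + 1)*(-6*(-4 - 6) - 68) = -2*(-6*(-10) - 68) = -2*(60 - 68) = -2*(-8) = 16)
D - 92*(-18) = 16 - 92*(-18) = 16 + 1656 = 1672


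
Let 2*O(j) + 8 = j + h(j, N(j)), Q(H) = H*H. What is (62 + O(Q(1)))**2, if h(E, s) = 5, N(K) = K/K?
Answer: 3721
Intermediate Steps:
N(K) = 1
Q(H) = H**2
O(j) = -3/2 + j/2 (O(j) = -4 + (j + 5)/2 = -4 + (5 + j)/2 = -4 + (5/2 + j/2) = -3/2 + j/2)
(62 + O(Q(1)))**2 = (62 + (-3/2 + (1/2)*1**2))**2 = (62 + (-3/2 + (1/2)*1))**2 = (62 + (-3/2 + 1/2))**2 = (62 - 1)**2 = 61**2 = 3721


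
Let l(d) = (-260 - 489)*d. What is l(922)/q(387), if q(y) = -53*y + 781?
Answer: 345289/9865 ≈ 35.001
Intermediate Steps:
q(y) = 781 - 53*y
l(d) = -749*d
l(922)/q(387) = (-749*922)/(781 - 53*387) = -690578/(781 - 20511) = -690578/(-19730) = -690578*(-1/19730) = 345289/9865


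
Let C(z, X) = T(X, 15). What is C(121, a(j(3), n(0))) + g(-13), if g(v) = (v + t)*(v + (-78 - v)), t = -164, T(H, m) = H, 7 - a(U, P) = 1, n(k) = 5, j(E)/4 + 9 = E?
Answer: 13812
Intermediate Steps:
j(E) = -36 + 4*E
a(U, P) = 6 (a(U, P) = 7 - 1*1 = 7 - 1 = 6)
C(z, X) = X
g(v) = 12792 - 78*v (g(v) = (v - 164)*(v + (-78 - v)) = (-164 + v)*(-78) = 12792 - 78*v)
C(121, a(j(3), n(0))) + g(-13) = 6 + (12792 - 78*(-13)) = 6 + (12792 + 1014) = 6 + 13806 = 13812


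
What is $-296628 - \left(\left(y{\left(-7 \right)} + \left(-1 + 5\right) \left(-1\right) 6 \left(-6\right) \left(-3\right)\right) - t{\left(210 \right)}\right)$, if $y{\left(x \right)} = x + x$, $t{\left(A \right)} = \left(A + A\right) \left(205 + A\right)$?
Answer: $-121882$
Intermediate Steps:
$t{\left(A \right)} = 2 A \left(205 + A\right)$
$y{\left(x \right)} = 2 x$
$-296628 - \left(\left(y{\left(-7 \right)} + \left(-1 + 5\right) \left(-1\right) 6 \left(-6\right) \left(-3\right)\right) - t{\left(210 \right)}\right) = -296628 - \left(\left(2 \left(-7\right) + \left(-1 + 5\right) \left(-1\right) 6 \left(-6\right) \left(-3\right)\right) - 2 \cdot 210 \left(205 + 210\right)\right) = -296628 - \left(\left(-14 + 4 \left(-1\right) \left(\left(-36\right) \left(-3\right)\right)\right) - 2 \cdot 210 \cdot 415\right) = -296628 - \left(\left(-14 - 432\right) - 174300\right) = -296628 - \left(-446 - 174300\right) = -296628 - -174746 = -296628 + 174746 = -121882$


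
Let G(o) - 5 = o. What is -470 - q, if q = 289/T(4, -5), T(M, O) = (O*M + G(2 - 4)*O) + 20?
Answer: -6761/15 ≈ -450.73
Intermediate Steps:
G(o) = 5 + o
T(M, O) = 20 + 3*O + M*O (T(M, O) = (O*M + (5 + (2 - 4))*O) + 20 = (M*O + (5 - 2)*O) + 20 = (M*O + 3*O) + 20 = (3*O + M*O) + 20 = 20 + 3*O + M*O)
q = -289/15 (q = 289/(20 + 3*(-5) + 4*(-5)) = 289/(20 - 15 - 20) = 289/(-15) = 289*(-1/15) = -289/15 ≈ -19.267)
-470 - q = -470 - 1*(-289/15) = -470 + 289/15 = -6761/15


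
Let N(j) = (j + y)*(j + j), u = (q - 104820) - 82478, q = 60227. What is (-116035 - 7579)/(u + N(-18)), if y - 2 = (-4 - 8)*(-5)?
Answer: 123614/128655 ≈ 0.96082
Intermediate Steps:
y = 62 (y = 2 + (-4 - 8)*(-5) = 2 - 12*(-5) = 2 + 60 = 62)
u = -127071 (u = (60227 - 104820) - 82478 = -44593 - 82478 = -127071)
N(j) = 2*j*(62 + j) (N(j) = (j + 62)*(j + j) = (62 + j)*(2*j) = 2*j*(62 + j))
(-116035 - 7579)/(u + N(-18)) = (-116035 - 7579)/(-127071 + 2*(-18)*(62 - 18)) = -123614/(-127071 + 2*(-18)*44) = -123614/(-127071 - 1584) = -123614/(-128655) = -123614*(-1/128655) = 123614/128655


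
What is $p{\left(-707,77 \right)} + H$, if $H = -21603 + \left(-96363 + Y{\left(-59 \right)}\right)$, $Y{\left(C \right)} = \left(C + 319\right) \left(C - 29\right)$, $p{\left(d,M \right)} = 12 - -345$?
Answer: $-140489$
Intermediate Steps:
$p{\left(d,M \right)} = 357$ ($p{\left(d,M \right)} = 12 + 345 = 357$)
$Y{\left(C \right)} = \left(-29 + C\right) \left(319 + C\right)$ ($Y{\left(C \right)} = \left(319 + C\right) \left(-29 + C\right) = \left(-29 + C\right) \left(319 + C\right)$)
$H = -140846$ ($H = -21603 + \left(-96363 + \left(-9251 + \left(-59\right)^{2} + 290 \left(-59\right)\right)\right) = -21603 - 119243 = -140846$)
$p{\left(-707,77 \right)} + H = 357 - 140846 = -140489$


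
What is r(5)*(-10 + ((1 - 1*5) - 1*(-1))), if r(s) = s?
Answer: -65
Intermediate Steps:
r(5)*(-10 + ((1 - 1*5) - 1*(-1))) = 5*(-10 + ((1 - 1*5) - 1*(-1))) = 5*(-10 + ((1 - 5) + 1)) = 5*(-10 + (-4 + 1)) = 5*(-10 - 3) = 5*(-13) = -65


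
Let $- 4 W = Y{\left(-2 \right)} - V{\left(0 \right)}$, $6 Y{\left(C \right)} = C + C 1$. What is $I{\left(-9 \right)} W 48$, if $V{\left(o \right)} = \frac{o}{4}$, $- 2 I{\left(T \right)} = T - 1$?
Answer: $40$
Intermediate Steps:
$I{\left(T \right)} = \frac{1}{2} - \frac{T}{2}$ ($I{\left(T \right)} = - \frac{T - 1}{2} = - \frac{-1 + T}{2} = \frac{1}{2} - \frac{T}{2}$)
$Y{\left(C \right)} = \frac{C}{3}$ ($Y{\left(C \right)} = \frac{C + C 1}{6} = \frac{C + C}{6} = \frac{2 C}{6} = \frac{C}{3}$)
$V{\left(o \right)} = \frac{o}{4}$ ($V{\left(o \right)} = o \frac{1}{4} = \frac{o}{4}$)
$W = \frac{1}{6}$ ($W = - \frac{\frac{1}{3} \left(-2\right) - \frac{1}{4} \cdot 0}{4} = - \frac{- \frac{2}{3} - 0}{4} = - \frac{- \frac{2}{3} + 0}{4} = \left(- \frac{1}{4}\right) \left(- \frac{2}{3}\right) = \frac{1}{6} \approx 0.16667$)
$I{\left(-9 \right)} W 48 = \left(\frac{1}{2} - - \frac{9}{2}\right) \frac{1}{6} \cdot 48 = \left(\frac{1}{2} + \frac{9}{2}\right) \frac{1}{6} \cdot 48 = 5 \cdot \frac{1}{6} \cdot 48 = \frac{5}{6} \cdot 48 = 40$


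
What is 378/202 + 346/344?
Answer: 49981/17372 ≈ 2.8771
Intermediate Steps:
378/202 + 346/344 = 378*(1/202) + 346*(1/344) = 189/101 + 173/172 = 49981/17372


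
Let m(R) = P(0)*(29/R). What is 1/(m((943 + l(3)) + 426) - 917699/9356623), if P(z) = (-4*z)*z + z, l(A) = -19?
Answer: -9356623/917699 ≈ -10.196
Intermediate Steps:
P(z) = z - 4*z**2 (P(z) = -4*z**2 + z = z - 4*z**2)
m(R) = 0 (m(R) = (0*(1 - 4*0))*(29/R) = (0*(1 + 0))*(29/R) = (0*1)*(29/R) = 0*(29/R) = 0)
1/(m((943 + l(3)) + 426) - 917699/9356623) = 1/(0 - 917699/9356623) = 1/(-917699/9356623) = -9356623/917699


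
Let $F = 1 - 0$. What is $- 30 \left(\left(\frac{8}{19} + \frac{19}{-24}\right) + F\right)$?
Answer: $- \frac{1435}{76} \approx -18.882$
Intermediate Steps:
$F = 1$ ($F = 1 + 0 = 1$)
$- 30 \left(\left(\frac{8}{19} + \frac{19}{-24}\right) + F\right) = - 30 \left(\left(\frac{8}{19} + \frac{19}{-24}\right) + 1\right) = - 30 \left(\left(8 \cdot \frac{1}{19} + 19 \left(- \frac{1}{24}\right)\right) + 1\right) = - 30 \left(\left(\frac{8}{19} - \frac{19}{24}\right) + 1\right) = - 30 \left(- \frac{169}{456} + 1\right) = \left(-30\right) \frac{287}{456} = - \frac{1435}{76}$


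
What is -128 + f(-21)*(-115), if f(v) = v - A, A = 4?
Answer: 2747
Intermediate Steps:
f(v) = -4 + v (f(v) = v - 1*4 = v - 4 = -4 + v)
-128 + f(-21)*(-115) = -128 + (-4 - 21)*(-115) = -128 - 25*(-115) = -128 + 2875 = 2747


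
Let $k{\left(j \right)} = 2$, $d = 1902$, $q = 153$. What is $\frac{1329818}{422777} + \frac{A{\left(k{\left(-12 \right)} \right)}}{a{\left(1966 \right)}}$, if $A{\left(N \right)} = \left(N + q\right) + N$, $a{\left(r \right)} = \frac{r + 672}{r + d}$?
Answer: $\frac{130125192668}{557642863} \approx 233.35$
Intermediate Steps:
$a{\left(r \right)} = \frac{672 + r}{1902 + r}$ ($a{\left(r \right)} = \frac{r + 672}{r + 1902} = \frac{672 + r}{1902 + r}$)
$A{\left(N \right)} = 153 + 2 N$ ($A{\left(N \right)} = \left(N + 153\right) + N = \left(153 + N\right) + N = 153 + 2 N$)
$\frac{1329818}{422777} + \frac{A{\left(k{\left(-12 \right)} \right)}}{a{\left(1966 \right)}} = \frac{1329818}{422777} + \frac{153 + 2 \cdot 2}{\frac{1}{1902 + 1966} \left(672 + 1966\right)} = 1329818 \cdot \frac{1}{422777} + \frac{153 + 4}{\frac{1}{3868} \cdot 2638} = \frac{1329818}{422777} + \frac{157}{\frac{1}{3868} \cdot 2638} = \frac{1329818}{422777} + \frac{157}{\frac{1319}{1934}} = \frac{1329818}{422777} + 157 \cdot \frac{1934}{1319} = \frac{1329818}{422777} + \frac{303638}{1319} = \frac{130125192668}{557642863}$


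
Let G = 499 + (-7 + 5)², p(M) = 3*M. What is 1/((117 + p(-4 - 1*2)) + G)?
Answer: 1/602 ≈ 0.0016611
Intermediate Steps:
G = 503 (G = 499 + (-2)² = 499 + 4 = 503)
1/((117 + p(-4 - 1*2)) + G) = 1/((117 + 3*(-4 - 1*2)) + 503) = 1/((117 + 3*(-4 - 2)) + 503) = 1/((117 + 3*(-6)) + 503) = 1/((117 - 18) + 503) = 1/(99 + 503) = 1/602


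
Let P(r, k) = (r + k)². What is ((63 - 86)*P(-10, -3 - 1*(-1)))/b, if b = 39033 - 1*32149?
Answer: -828/1721 ≈ -0.48112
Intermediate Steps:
P(r, k) = (k + r)²
b = 6884 (b = 39033 - 32149 = 6884)
((63 - 86)*P(-10, -3 - 1*(-1)))/b = ((63 - 86)*((-3 - 1*(-1)) - 10)²)/6884 = -23*((-3 + 1) - 10)²*(1/6884) = -23*(-2 - 10)²*(1/6884) = -23*(-12)²*(1/6884) = -23*144*(1/6884) = -3312*1/6884 = -828/1721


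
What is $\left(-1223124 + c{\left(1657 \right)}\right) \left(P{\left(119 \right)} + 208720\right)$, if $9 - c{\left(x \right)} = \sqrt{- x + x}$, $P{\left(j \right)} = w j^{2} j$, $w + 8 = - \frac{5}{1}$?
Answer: $26539573690905$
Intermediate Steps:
$w = -13$ ($w = -8 - \frac{5}{1} = -8 - 5 = -13$)
$P{\left(j \right)} = - 13 j^{3}$ ($P{\left(j \right)} = - 13 j^{2} j = - 13 j^{3}$)
$c{\left(x \right)} = 9$ ($c{\left(x \right)} = 9 - \sqrt{- x + x} = 9 - \sqrt{0} = 9 - 0 = 9 + 0 = 9$)
$\left(-1223124 + c{\left(1657 \right)}\right) \left(P{\left(119 \right)} + 208720\right) = \left(-1223124 + 9\right) \left(- 13 \cdot 119^{3} + 208720\right) = - 1223115 \left(\left(-13\right) 1685159 + 208720\right) = - 1223115 \left(-21907067 + 208720\right) = \left(-1223115\right) \left(-21698347\right) = 26539573690905$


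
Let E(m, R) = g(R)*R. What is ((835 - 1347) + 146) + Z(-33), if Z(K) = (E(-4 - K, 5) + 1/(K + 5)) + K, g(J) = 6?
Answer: -10333/28 ≈ -369.04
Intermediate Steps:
E(m, R) = 6*R
Z(K) = 30 + K + 1/(5 + K) (Z(K) = (6*5 + 1/(K + 5)) + K = (30 + 1/(5 + K)) + K = 30 + K + 1/(5 + K))
((835 - 1347) + 146) + Z(-33) = ((835 - 1347) + 146) + (151 + (-33)² + 35*(-33))/(5 - 33) = (-512 + 146) + (151 + 1089 - 1155)/(-28) = -366 - 1/28*85 = -366 - 85/28 = -10333/28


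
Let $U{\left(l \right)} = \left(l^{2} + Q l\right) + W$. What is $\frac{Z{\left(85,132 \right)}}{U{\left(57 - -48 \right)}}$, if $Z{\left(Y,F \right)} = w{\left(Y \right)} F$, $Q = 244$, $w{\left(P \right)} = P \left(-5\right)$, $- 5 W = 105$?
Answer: $- \frac{4675}{3052} \approx -1.5318$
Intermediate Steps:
$W = -21$ ($W = \left(- \frac{1}{5}\right) 105 = -21$)
$w{\left(P \right)} = - 5 P$
$Z{\left(Y,F \right)} = - 5 F Y$ ($Z{\left(Y,F \right)} = - 5 Y F = - 5 F Y$)
$U{\left(l \right)} = -21 + l^{2} + 244 l$ ($U{\left(l \right)} = \left(l^{2} + 244 l\right) - 21 = -21 + l^{2} + 244 l$)
$\frac{Z{\left(85,132 \right)}}{U{\left(57 - -48 \right)}} = \frac{\left(-5\right) 132 \cdot 85}{-21 + \left(57 - -48\right)^{2} + 244 \left(57 - -48\right)} = - \frac{56100}{-21 + \left(57 + 48\right)^{2} + 244 \left(57 + 48\right)} = - \frac{56100}{-21 + 105^{2} + 244 \cdot 105} = - \frac{56100}{-21 + 11025 + 25620} = - \frac{56100}{36624} = \left(-56100\right) \frac{1}{36624} = - \frac{4675}{3052}$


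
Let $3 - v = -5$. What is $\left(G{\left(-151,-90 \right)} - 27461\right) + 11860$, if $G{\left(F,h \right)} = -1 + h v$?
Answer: $-16322$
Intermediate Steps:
$v = 8$ ($v = 3 - -5 = 3 + 5 = 8$)
$G{\left(F,h \right)} = -1 + 8 h$ ($G{\left(F,h \right)} = -1 + h 8 = -1 + 8 h$)
$\left(G{\left(-151,-90 \right)} - 27461\right) + 11860 = \left(\left(-1 + 8 \left(-90\right)\right) - 27461\right) + 11860 = \left(\left(-1 - 720\right) - 27461\right) + 11860 = \left(-721 - 27461\right) + 11860 = -28182 + 11860 = -16322$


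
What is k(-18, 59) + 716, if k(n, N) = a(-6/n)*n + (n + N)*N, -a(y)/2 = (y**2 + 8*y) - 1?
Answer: 3199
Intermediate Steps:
a(y) = 2 - 16*y - 2*y**2 (a(y) = -2*((y**2 + 8*y) - 1) = -2*(-1 + y**2 + 8*y) = 2 - 16*y - 2*y**2)
k(n, N) = N*(N + n) + n*(2 - 72/n**2 + 96/n) (k(n, N) = (2 - (-96)/n - 2*36/n**2)*n + (n + N)*N = (2 + 96/n - 72/n**2)*n + (N + n)*N = (2 + 96/n - 72/n**2)*n + N*(N + n) = (2 - 72/n**2 + 96/n)*n + N*(N + n) = n*(2 - 72/n**2 + 96/n) + N*(N + n) = N*(N + n) + n*(2 - 72/n**2 + 96/n))
k(-18, 59) + 716 = (96 + 59**2 - 72/(-18) + 2*(-18) + 59*(-18)) + 716 = (96 + 3481 - 72*(-1/18) - 36 - 1062) + 716 = (96 + 3481 + 4 - 36 - 1062) + 716 = 2483 + 716 = 3199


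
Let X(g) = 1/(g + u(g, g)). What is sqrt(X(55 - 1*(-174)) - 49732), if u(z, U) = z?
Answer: I*sqrt(10431982790)/458 ≈ 223.01*I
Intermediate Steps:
X(g) = 1/(2*g) (X(g) = 1/(g + g) = 1/(2*g))
sqrt(X(55 - 1*(-174)) - 49732) = sqrt(1/(2*(55 - 1*(-174))) - 49732) = sqrt(1/(2*(55 + 174)) - 49732) = sqrt((1/2)/229 - 49732) = sqrt((1/2)*(1/229) - 49732) = sqrt(1/458 - 49732) = sqrt(-22777255/458) = I*sqrt(10431982790)/458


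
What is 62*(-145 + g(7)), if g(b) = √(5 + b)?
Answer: -8990 + 124*√3 ≈ -8775.2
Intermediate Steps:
62*(-145 + g(7)) = 62*(-145 + √(5 + 7)) = 62*(-145 + √12) = 62*(-145 + 2*√3) = -8990 + 124*√3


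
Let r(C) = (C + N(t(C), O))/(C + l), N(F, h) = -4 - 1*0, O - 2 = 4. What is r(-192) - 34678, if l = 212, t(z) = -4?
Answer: -173439/5 ≈ -34688.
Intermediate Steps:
O = 6 (O = 2 + 4 = 6)
N(F, h) = -4 (N(F, h) = -4 + 0 = -4)
r(C) = (-4 + C)/(212 + C) (r(C) = (C - 4)/(C + 212) = (-4 + C)/(212 + C))
r(-192) - 34678 = (-4 - 192)/(212 - 192) - 34678 = -196/20 - 34678 = (1/20)*(-196) - 34678 = -49/5 - 34678 = -173439/5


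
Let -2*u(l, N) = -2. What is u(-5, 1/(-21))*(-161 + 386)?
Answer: 225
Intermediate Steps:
u(l, N) = 1 (u(l, N) = -½*(-2) = 1)
u(-5, 1/(-21))*(-161 + 386) = 1*(-161 + 386) = 1*225 = 225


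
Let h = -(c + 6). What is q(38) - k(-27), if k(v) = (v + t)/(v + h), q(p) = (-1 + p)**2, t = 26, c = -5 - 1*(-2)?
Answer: 41069/30 ≈ 1369.0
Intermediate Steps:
c = -3 (c = -5 + 2 = -3)
h = -3 (h = -(-3 + 6) = -1*3 = -3)
k(v) = (26 + v)/(-3 + v) (k(v) = (v + 26)/(v - 3) = (26 + v)/(-3 + v))
q(38) - k(-27) = (-1 + 38)**2 - (26 - 27)/(-3 - 27) = 37**2 - (-1)/(-30) = 1369 - (-1)*(-1)/30 = 1369 - 1*1/30 = 1369 - 1/30 = 41069/30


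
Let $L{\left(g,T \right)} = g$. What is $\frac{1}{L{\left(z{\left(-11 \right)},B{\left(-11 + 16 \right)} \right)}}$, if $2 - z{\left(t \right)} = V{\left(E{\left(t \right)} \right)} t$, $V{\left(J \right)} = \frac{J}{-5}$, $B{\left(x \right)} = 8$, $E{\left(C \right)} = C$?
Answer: $\frac{5}{131} \approx 0.038168$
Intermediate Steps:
$V{\left(J \right)} = - \frac{J}{5}$ ($V{\left(J \right)} = J \left(- \frac{1}{5}\right) = - \frac{J}{5}$)
$z{\left(t \right)} = 2 + \frac{t^{2}}{5}$ ($z{\left(t \right)} = 2 - - \frac{t}{5} t = 2 - - \frac{t^{2}}{5} = 2 + \frac{t^{2}}{5}$)
$\frac{1}{L{\left(z{\left(-11 \right)},B{\left(-11 + 16 \right)} \right)}} = \frac{1}{2 + \frac{\left(-11\right)^{2}}{5}} = \frac{1}{2 + \frac{1}{5} \cdot 121} = \frac{1}{2 + \frac{121}{5}} = \frac{1}{\frac{131}{5}} = \frac{5}{131}$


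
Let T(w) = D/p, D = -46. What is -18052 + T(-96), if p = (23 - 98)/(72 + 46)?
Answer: -1348472/75 ≈ -17980.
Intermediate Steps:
p = -75/118 ≈ -0.63559
T(w) = 5428/75 (T(w) = -46/(-75/118) = -46*(-118/75) = 5428/75)
-18052 + T(-96) = -18052 + 5428/75 = -1348472/75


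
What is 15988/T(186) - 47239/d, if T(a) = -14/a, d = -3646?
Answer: -774406913/3646 ≈ -2.1240e+5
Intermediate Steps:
15988/T(186) - 47239/d = 15988/((-14/186)) - 47239/(-3646) = 15988/((-14*1/186)) - 47239*(-1/3646) = 15988/(-7/93) + 47239/3646 = 15988*(-93/7) + 47239/3646 = -212412 + 47239/3646 = -774406913/3646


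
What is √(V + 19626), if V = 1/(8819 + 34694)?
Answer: √37159498866307/43513 ≈ 140.09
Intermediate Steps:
V = 1/43513 ≈ 2.2982e-5
√(V + 19626) = √(1/43513 + 19626) = √(853986139/43513) = √37159498866307/43513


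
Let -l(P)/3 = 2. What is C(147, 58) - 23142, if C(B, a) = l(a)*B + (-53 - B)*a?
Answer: -35624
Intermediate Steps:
l(P) = -6 (l(P) = -3*2 = -6)
C(B, a) = -6*B + a*(-53 - B) (C(B, a) = -6*B + (-53 - B)*a = -6*B + a*(-53 - B))
C(147, 58) - 23142 = (-53*58 - 6*147 - 1*147*58) - 23142 = (-3074 - 882 - 8526) - 23142 = -12482 - 23142 = -35624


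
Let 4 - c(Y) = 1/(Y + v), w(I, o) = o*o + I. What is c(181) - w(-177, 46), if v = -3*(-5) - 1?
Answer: -377326/195 ≈ -1935.0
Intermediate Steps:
v = 14 (v = 15 - 1 = 14)
w(I, o) = I + o² (w(I, o) = o² + I = I + o²)
c(Y) = 4 - 1/(14 + Y) (c(Y) = 4 - 1/(Y + 14) = 4 - 1/(14 + Y))
c(181) - w(-177, 46) = (55 + 4*181)/(14 + 181) - (-177 + 46²) = (55 + 724)/195 - (-177 + 2116) = (1/195)*779 - 1*1939 = 779/195 - 1939 = -377326/195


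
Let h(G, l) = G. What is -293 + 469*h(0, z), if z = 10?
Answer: -293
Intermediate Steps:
-293 + 469*h(0, z) = -293 + 469*0 = -293 + 0 = -293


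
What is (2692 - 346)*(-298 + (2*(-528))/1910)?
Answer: -668886828/955 ≈ -7.0041e+5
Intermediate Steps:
(2692 - 346)*(-298 + (2*(-528))/1910) = 2346*(-298 - 1056*1/1910) = 2346*(-298 - 528/955) = 2346*(-285118/955) = -668886828/955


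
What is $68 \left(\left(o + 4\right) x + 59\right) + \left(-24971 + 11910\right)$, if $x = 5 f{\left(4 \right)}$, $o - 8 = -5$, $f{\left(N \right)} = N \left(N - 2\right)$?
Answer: $9991$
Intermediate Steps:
$f{\left(N \right)} = N \left(-2 + N\right)$
$o = 3$ ($o = 8 - 5 = 3$)
$x = 40$ ($x = 5 \cdot 4 \left(-2 + 4\right) = 5 \cdot 4 \cdot 2 = 5 \cdot 8 = 40$)
$68 \left(\left(o + 4\right) x + 59\right) + \left(-24971 + 11910\right) = 68 \left(\left(3 + 4\right) 40 + 59\right) + \left(-24971 + 11910\right) = 68 \left(7 \cdot 40 + 59\right) - 13061 = 68 \left(280 + 59\right) - 13061 = 68 \cdot 339 - 13061 = 23052 - 13061 = 9991$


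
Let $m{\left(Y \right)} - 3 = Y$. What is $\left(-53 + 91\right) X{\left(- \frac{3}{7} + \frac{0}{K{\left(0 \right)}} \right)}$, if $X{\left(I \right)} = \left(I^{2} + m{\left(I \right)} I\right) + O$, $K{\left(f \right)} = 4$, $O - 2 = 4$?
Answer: $\frac{9462}{49} \approx 193.1$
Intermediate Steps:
$m{\left(Y \right)} = 3 + Y$
$O = 6$ ($O = 2 + 4 = 6$)
$X{\left(I \right)} = 6 + I^{2} + I \left(3 + I\right)$ ($X{\left(I \right)} = \left(I^{2} + \left(3 + I\right) I\right) + 6 = \left(I^{2} + I \left(3 + I\right)\right) + 6 = 6 + I^{2} + I \left(3 + I\right)$)
$\left(-53 + 91\right) X{\left(- \frac{3}{7} + \frac{0}{K{\left(0 \right)}} \right)} = \left(-53 + 91\right) \left(6 + \left(- \frac{3}{7} + \frac{0}{4}\right)^{2} + \left(- \frac{3}{7} + \frac{0}{4}\right) \left(3 + \left(- \frac{3}{7} + \frac{0}{4}\right)\right)\right) = 38 \left(6 + \left(\left(-3\right) \frac{1}{7} + 0 \cdot \frac{1}{4}\right)^{2} + \left(\left(-3\right) \frac{1}{7} + 0 \cdot \frac{1}{4}\right) \left(3 + \left(\left(-3\right) \frac{1}{7} + 0 \cdot \frac{1}{4}\right)\right)\right) = 38 \left(6 + \left(- \frac{3}{7} + 0\right)^{2} + \left(- \frac{3}{7} + 0\right) \left(3 + \left(- \frac{3}{7} + 0\right)\right)\right) = 38 \left(6 + \left(- \frac{3}{7}\right)^{2} - \frac{3 \left(3 - \frac{3}{7}\right)}{7}\right) = 38 \left(6 + \frac{9}{49} - \frac{54}{49}\right) = 38 \cdot \frac{249}{49} = \frac{9462}{49}$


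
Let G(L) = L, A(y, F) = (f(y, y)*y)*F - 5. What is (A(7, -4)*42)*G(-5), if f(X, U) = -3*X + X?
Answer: -81270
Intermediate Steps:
f(X, U) = -2*X
A(y, F) = -5 - 2*F*y**2 (A(y, F) = ((-2*y)*y)*F - 5 = (-2*y**2)*F - 5 = -2*F*y**2 - 5 = -5 - 2*F*y**2)
(A(7, -4)*42)*G(-5) = ((-5 - 2*(-4)*7**2)*42)*(-5) = ((-5 - 2*(-4)*49)*42)*(-5) = ((-5 + 392)*42)*(-5) = (387*42)*(-5) = 16254*(-5) = -81270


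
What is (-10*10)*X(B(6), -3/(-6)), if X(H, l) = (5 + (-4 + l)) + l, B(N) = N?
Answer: -200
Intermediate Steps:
X(H, l) = 1 + 2*l (X(H, l) = (1 + l) + l = 1 + 2*l)
(-10*10)*X(B(6), -3/(-6)) = (-10*10)*(1 + 2*(-3/(-6))) = -100*(1 + 2*(-3*(-⅙))) = -100*(1 + 2*(½)) = -100*(1 + 1) = -100*2 = -200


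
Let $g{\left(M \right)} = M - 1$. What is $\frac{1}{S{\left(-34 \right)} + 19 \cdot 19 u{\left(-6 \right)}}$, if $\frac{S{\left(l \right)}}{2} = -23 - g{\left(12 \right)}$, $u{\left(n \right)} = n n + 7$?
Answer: $\frac{1}{15455} \approx 6.4704 \cdot 10^{-5}$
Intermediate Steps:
$u{\left(n \right)} = 7 + n^{2}$ ($u{\left(n \right)} = n^{2} + 7 = 7 + n^{2}$)
$g{\left(M \right)} = -1 + M$ ($g{\left(M \right)} = M - 1 = -1 + M$)
$S{\left(l \right)} = -68$ ($S{\left(l \right)} = 2 \left(-23 - \left(-1 + 12\right)\right) = 2 \left(-23 - 11\right) = 2 \left(-34\right) = -68$)
$\frac{1}{S{\left(-34 \right)} + 19 \cdot 19 u{\left(-6 \right)}} = \frac{1}{-68 + 19 \cdot 19 \left(7 + \left(-6\right)^{2}\right)} = \frac{1}{-68 + 361 \left(7 + 36\right)} = \frac{1}{-68 + 361 \cdot 43} = \frac{1}{-68 + 15523} = \frac{1}{15455}$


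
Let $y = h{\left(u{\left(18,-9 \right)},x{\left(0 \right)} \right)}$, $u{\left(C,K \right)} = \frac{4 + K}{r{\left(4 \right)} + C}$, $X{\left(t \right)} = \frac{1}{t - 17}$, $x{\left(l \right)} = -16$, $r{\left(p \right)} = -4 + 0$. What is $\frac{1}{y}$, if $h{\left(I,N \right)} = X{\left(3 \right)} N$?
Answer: $\frac{7}{8} \approx 0.875$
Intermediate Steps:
$r{\left(p \right)} = -4$
$X{\left(t \right)} = \frac{1}{-17 + t}$
$u{\left(C,K \right)} = \frac{4 + K}{-4 + C}$
$h{\left(I,N \right)} = - \frac{N}{14}$ ($h{\left(I,N \right)} = \frac{N}{-17 + 3} = \frac{N}{-14} = - \frac{N}{14}$)
$y = \frac{8}{7}$ ($y = \left(- \frac{1}{14}\right) \left(-16\right) = \frac{8}{7} \approx 1.1429$)
$\frac{1}{y} = \frac{1}{\frac{8}{7}} = \frac{7}{8}$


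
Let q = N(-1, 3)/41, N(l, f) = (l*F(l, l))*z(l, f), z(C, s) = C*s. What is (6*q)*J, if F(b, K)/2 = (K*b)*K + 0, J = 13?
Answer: -468/41 ≈ -11.415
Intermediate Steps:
F(b, K) = 2*b*K² (F(b, K) = 2*((K*b)*K + 0) = 2*(b*K² + 0) = 2*(b*K²) = 2*b*K²)
N(l, f) = 2*f*l⁵ (N(l, f) = (l*(2*l*l²))*(l*f) = (l*(2*l³))*(f*l) = (2*l⁴)*(f*l) = 2*f*l⁵)
q = -6/41 (q = (2*3*(-1)⁵)/41 = (2*3*(-1))*(1/41) = -6*1/41 = -6/41 ≈ -0.14634)
(6*q)*J = (6*(-6/41))*13 = -36/41*13 = -468/41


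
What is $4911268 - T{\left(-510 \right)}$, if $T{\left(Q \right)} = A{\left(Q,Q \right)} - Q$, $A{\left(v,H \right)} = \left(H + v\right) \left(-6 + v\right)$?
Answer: $4384438$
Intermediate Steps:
$A{\left(v,H \right)} = \left(-6 + v\right) \left(H + v\right)$
$T{\left(Q \right)} = - 13 Q + 2 Q^{2}$ ($T{\left(Q \right)} = \left(Q^{2} - 6 Q - 6 Q + Q Q\right) - Q = \left(Q^{2} - 6 Q - 6 Q + Q^{2}\right) - Q = \left(- 12 Q + 2 Q^{2}\right) - Q = - 13 Q + 2 Q^{2}$)
$4911268 - T{\left(-510 \right)} = 4911268 - - 510 \left(-13 + 2 \left(-510\right)\right) = 4911268 - - 510 \left(-13 - 1020\right) = 4911268 - \left(-510\right) \left(-1033\right) = 4911268 - 526830 = 4384438$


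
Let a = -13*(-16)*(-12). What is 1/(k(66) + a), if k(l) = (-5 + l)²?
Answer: 1/1225 ≈ 0.00081633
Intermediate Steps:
a = -2496 (a = 208*(-12) = -2496)
1/(k(66) + a) = 1/((-5 + 66)² - 2496) = 1/(61² - 2496) = 1/(3721 - 2496) = 1/1225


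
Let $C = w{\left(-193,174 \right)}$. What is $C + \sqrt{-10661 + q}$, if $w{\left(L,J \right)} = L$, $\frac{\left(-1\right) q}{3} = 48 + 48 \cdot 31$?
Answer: $-193 + i \sqrt{15269} \approx -193.0 + 123.57 i$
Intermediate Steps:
$q = -4608$ ($q = - 3 \left(48 + 48 \cdot 31\right) = - 3 \left(48 + 1488\right) = \left(-3\right) 1536 = -4608$)
$C = -193$
$C + \sqrt{-10661 + q} = -193 + \sqrt{-10661 - 4608} = -193 + \sqrt{-15269} = -193 + i \sqrt{15269}$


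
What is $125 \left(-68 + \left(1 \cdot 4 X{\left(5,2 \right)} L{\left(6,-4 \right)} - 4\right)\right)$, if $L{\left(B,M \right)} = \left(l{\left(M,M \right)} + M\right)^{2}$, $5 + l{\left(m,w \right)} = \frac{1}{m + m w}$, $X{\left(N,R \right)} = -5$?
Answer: $- \frac{7479625}{36} \approx -2.0777 \cdot 10^{5}$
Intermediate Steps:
$l{\left(m,w \right)} = -5 + \frac{1}{m + m w}$
$L{\left(B,M \right)} = \left(M + \frac{1 - 5 M - 5 M^{2}}{M \left(1 + M\right)}\right)^{2}$ ($L{\left(B,M \right)} = \left(\frac{1 - 5 M - 5 M M}{M \left(1 + M\right)} + M\right)^{2} = \left(\frac{1 - 5 M - 5 M^{2}}{M \left(1 + M\right)} + M\right)^{2} = \left(M + \frac{1 - 5 M - 5 M^{2}}{M \left(1 + M\right)}\right)^{2}$)
$125 \left(-68 + \left(1 \cdot 4 X{\left(5,2 \right)} L{\left(6,-4 \right)} - 4\right)\right) = 125 \left(-68 + \left(1 \cdot 4 \left(-5\right) \frac{\left(1 + \left(-4\right)^{3} - -20 - 4 \left(-4\right)^{2}\right)^{2}}{16 \left(1 - 4\right)^{2}} - 4\right)\right) = 125 \left(-68 + \left(4 \left(-5\right) \frac{\left(1 - 64 + 20 - 64\right)^{2}}{16 \cdot 9} - 4\right)\right) = 125 \left(-68 - \left(4 + 20 \cdot \frac{1}{16} \cdot \frac{1}{9} \left(1 - 64 + 20 - 64\right)^{2}\right)\right) = 125 \left(-68 - \left(4 + 20 \cdot \frac{1}{16} \cdot \frac{1}{9} \left(-107\right)^{2}\right)\right) = 125 \left(-68 - \left(4 + 20 \cdot \frac{1}{16} \cdot \frac{1}{9} \cdot 11449\right)\right) = 125 \left(-68 - \frac{57389}{36}\right) = 125 \left(- \frac{59837}{36}\right) = - \frac{7479625}{36}$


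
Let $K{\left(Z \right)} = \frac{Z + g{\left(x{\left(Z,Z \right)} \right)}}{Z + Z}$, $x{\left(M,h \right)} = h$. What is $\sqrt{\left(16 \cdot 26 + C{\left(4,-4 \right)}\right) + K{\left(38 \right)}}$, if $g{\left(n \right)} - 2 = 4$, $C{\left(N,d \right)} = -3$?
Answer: $\frac{\sqrt{149302}}{19} \approx 20.337$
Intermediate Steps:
$g{\left(n \right)} = 6$ ($g{\left(n \right)} = 2 + 4 = 6$)
$K{\left(Z \right)} = \frac{6 + Z}{2 Z}$ ($K{\left(Z \right)} = \frac{Z + 6}{Z + Z} = \frac{6 + Z}{2 Z}$)
$\sqrt{\left(16 \cdot 26 + C{\left(4,-4 \right)}\right) + K{\left(38 \right)}} = \sqrt{\left(16 \cdot 26 - 3\right) + \frac{6 + 38}{2 \cdot 38}} = \sqrt{\left(416 - 3\right) + \frac{1}{2} \cdot \frac{1}{38} \cdot 44} = \sqrt{413 + \frac{11}{19}} = \sqrt{\frac{7858}{19}} = \frac{\sqrt{149302}}{19}$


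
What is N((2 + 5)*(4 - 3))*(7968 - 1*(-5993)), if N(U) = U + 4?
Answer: 153571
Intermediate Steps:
N(U) = 4 + U
N((2 + 5)*(4 - 3))*(7968 - 1*(-5993)) = (4 + (2 + 5)*(4 - 3))*(7968 - 1*(-5993)) = (4 + 7*1)*(7968 + 5993) = (4 + 7)*13961 = 11*13961 = 153571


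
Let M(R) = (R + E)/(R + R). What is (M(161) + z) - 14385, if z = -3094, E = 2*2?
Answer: -5628073/322 ≈ -17479.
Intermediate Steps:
E = 4
M(R) = (4 + R)/(2*R) (M(R) = (R + 4)/(R + R) = (4 + R)/((2*R)) = (4 + R)*(1/(2*R)) = (4 + R)/(2*R))
(M(161) + z) - 14385 = ((½)*(4 + 161)/161 - 3094) - 14385 = ((½)*(1/161)*165 - 3094) - 14385 = (165/322 - 3094) - 14385 = -996103/322 - 14385 = -5628073/322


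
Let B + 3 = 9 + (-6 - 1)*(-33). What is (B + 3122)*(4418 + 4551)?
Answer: 30126871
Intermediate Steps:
B = 237 (B = -3 + (9 + (-6 - 1)*(-33)) = -3 + (9 - 7*(-33)) = -3 + (9 + 231) = -3 + 240 = 237)
(B + 3122)*(4418 + 4551) = (237 + 3122)*(4418 + 4551) = 3359*8969 = 30126871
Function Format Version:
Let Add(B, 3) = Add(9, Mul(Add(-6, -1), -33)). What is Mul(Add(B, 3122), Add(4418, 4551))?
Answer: 30126871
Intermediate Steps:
B = 237 (B = Add(-3, Add(9, Mul(Add(-6, -1), -33))) = Add(-3, Add(9, Mul(-7, -33))) = Add(-3, Add(9, 231)) = Add(-3, 240) = 237)
Mul(Add(B, 3122), Add(4418, 4551)) = Mul(Add(237, 3122), Add(4418, 4551)) = Mul(3359, 8969) = 30126871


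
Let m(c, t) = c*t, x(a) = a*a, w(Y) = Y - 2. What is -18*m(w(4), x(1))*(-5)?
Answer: 180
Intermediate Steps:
w(Y) = -2 + Y
x(a) = a²
-18*m(w(4), x(1))*(-5) = -18*(-2 + 4)*1²*(-5) = -36*(-5) = 180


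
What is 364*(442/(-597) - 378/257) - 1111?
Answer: -293950259/153429 ≈ -1915.9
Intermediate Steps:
364*(442/(-597) - 378/257) - 1111 = 364*(442*(-1/597) - 378*1/257) - 1111 = 364*(-442/597 - 378/257) - 1111 = 364*(-339260/153429) - 1111 = -123490640/153429 - 1111 = -293950259/153429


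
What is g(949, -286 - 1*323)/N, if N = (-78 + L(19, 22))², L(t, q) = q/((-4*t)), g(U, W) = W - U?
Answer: -2249752/8850625 ≈ -0.25419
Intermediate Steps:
L(t, q) = -q/(4*t) (L(t, q) = q*(-1/(4*t)) = -q/(4*t))
N = 8850625/1444 (N = (-78 - ¼*22/19)² = (-78 - ¼*22*1/19)² = (-78 - 11/38)² = (-2975/38)² = 8850625/1444 ≈ 6129.2)
g(949, -286 - 1*323)/N = ((-286 - 1*323) - 1*949)/(8850625/1444) = ((-286 - 323) - 949)*(1444/8850625) = (-609 - 949)*(1444/8850625) = -1558*1444/8850625 = -2249752/8850625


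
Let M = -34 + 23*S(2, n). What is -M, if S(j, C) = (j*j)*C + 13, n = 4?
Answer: -633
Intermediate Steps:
S(j, C) = 13 + C*j² (S(j, C) = j²*C + 13 = C*j² + 13 = 13 + C*j²)
M = 633 (M = -34 + 23*(13 + 4*2²) = -34 + 23*(13 + 4*4) = -34 + 23*(13 + 16) = -34 + 23*29 = -34 + 667 = 633)
-M = -1*633 = -633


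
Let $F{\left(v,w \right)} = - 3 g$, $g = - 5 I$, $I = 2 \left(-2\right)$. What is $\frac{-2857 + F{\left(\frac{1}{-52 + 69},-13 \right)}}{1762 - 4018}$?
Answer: $\frac{2917}{2256} \approx 1.293$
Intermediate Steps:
$I = -4$
$g = 20$ ($g = \left(-5\right) \left(-4\right) = 20$)
$F{\left(v,w \right)} = -60$ ($F{\left(v,w \right)} = \left(-3\right) 20 = -60$)
$\frac{-2857 + F{\left(\frac{1}{-52 + 69},-13 \right)}}{1762 - 4018} = \frac{-2857 - 60}{1762 - 4018} = - \frac{2917}{-2256} = \left(-2917\right) \left(- \frac{1}{2256}\right) = \frac{2917}{2256}$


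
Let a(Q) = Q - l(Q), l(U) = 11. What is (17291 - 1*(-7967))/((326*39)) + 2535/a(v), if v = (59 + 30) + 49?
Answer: 17718878/807339 ≈ 21.947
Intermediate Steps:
v = 138 (v = 89 + 49 = 138)
a(Q) = -11 + Q (a(Q) = Q - 1*11 = Q - 11 = -11 + Q)
(17291 - 1*(-7967))/((326*39)) + 2535/a(v) = (17291 - 1*(-7967))/((326*39)) + 2535/(-11 + 138) = (17291 + 7967)/12714 + 2535/127 = 25258*(1/12714) + 2535*(1/127) = 12629/6357 + 2535/127 = 17718878/807339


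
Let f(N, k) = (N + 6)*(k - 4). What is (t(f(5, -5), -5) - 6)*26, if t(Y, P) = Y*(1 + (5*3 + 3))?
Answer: -49062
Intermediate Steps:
f(N, k) = (-4 + k)*(6 + N) (f(N, k) = (6 + N)*(-4 + k) = (-4 + k)*(6 + N))
t(Y, P) = 19*Y (t(Y, P) = Y*(1 + (15 + 3)) = Y*(1 + 18) = Y*19 = 19*Y)
(t(f(5, -5), -5) - 6)*26 = (19*(-24 - 4*5 + 6*(-5) + 5*(-5)) - 6)*26 = (19*(-24 - 20 - 30 - 25) - 6)*26 = (19*(-99) - 6)*26 = (-1881 - 6)*26 = -1887*26 = -49062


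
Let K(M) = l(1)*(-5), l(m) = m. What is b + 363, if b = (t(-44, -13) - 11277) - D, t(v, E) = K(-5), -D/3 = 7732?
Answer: 12277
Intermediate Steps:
D = -23196 (D = -3*7732 = -23196)
K(M) = -5 (K(M) = 1*(-5) = -5)
t(v, E) = -5
b = 11914 (b = (-5 - 11277) - 1*(-23196) = -11282 + 23196 = 11914)
b + 363 = 11914 + 363 = 12277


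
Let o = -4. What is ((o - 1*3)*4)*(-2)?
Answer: 56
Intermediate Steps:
((o - 1*3)*4)*(-2) = ((-4 - 1*3)*4)*(-2) = ((-4 - 3)*4)*(-2) = -7*4*(-2) = -28*(-2) = 56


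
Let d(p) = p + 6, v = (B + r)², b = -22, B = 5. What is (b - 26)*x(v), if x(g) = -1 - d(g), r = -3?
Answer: 528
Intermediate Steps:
v = 4 (v = (5 - 3)² = 2² = 4)
d(p) = 6 + p
x(g) = -7 - g (x(g) = -1 - (6 + g) = -1 + (-6 - g) = -7 - g)
(b - 26)*x(v) = (-22 - 26)*(-7 - 1*4) = -48*(-7 - 4) = -48*(-11) = 528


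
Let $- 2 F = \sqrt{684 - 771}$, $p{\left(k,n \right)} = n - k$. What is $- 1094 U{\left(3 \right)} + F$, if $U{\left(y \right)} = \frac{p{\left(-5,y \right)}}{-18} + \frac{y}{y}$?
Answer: $- \frac{5470}{9} - \frac{i \sqrt{87}}{2} \approx -607.78 - 4.6637 i$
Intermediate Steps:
$U{\left(y \right)} = \frac{13}{18} - \frac{y}{18}$ ($U{\left(y \right)} = \frac{y - -5}{-18} + \frac{y}{y} = \left(y + 5\right) \left(- \frac{1}{18}\right) + 1 = \left(5 + y\right) \left(- \frac{1}{18}\right) + 1 = \left(- \frac{5}{18} - \frac{y}{18}\right) + 1 = \frac{13}{18} - \frac{y}{18}$)
$F = - \frac{i \sqrt{87}}{2}$ ($F = - \frac{\sqrt{684 - 771}}{2} = - \frac{\sqrt{-87}}{2} = - \frac{i \sqrt{87}}{2} \approx - 4.6637 i$)
$- 1094 U{\left(3 \right)} + F = - 1094 \left(\frac{13}{18} - \frac{1}{6}\right) - \frac{i \sqrt{87}}{2} = \left(-1094\right) \frac{5}{9} - \frac{i \sqrt{87}}{2} = - \frac{5470}{9} - \frac{i \sqrt{87}}{2}$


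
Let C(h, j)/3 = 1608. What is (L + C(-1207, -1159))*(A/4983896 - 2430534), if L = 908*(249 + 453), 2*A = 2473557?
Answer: -972473983179071940/622987 ≈ -1.5610e+12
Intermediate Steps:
A = 2473557/2 (A = (1/2)*2473557 = 2473557/2 ≈ 1.2368e+6)
C(h, j) = 4824 (C(h, j) = 3*1608 = 4824)
L = 637416 (L = 908*702 = 637416)
(L + C(-1207, -1159))*(A/4983896 - 2430534) = (637416 + 4824)*((2473557/2)/4983896 - 2430534) = 642240*((2473557/2)*(1/4983896) - 2430534) = 642240*(2473557/9967792 - 2430534) = 642240*(-24227054887371/9967792) = -972473983179071940/622987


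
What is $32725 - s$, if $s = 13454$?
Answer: $19271$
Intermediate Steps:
$32725 - s = 32725 - 13454 = 19271$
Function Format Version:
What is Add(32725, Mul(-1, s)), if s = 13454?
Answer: 19271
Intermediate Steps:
Add(32725, Mul(-1, s)) = Add(32725, Mul(-1, 13454)) = Add(32725, -13454) = 19271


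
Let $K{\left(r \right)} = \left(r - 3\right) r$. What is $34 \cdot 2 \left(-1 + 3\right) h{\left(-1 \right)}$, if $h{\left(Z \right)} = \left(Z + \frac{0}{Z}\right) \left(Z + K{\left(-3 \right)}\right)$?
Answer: $-2312$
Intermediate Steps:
$K{\left(r \right)} = r \left(-3 + r\right)$ ($K{\left(r \right)} = \left(-3 + r\right) r = r \left(-3 + r\right)$)
$h{\left(Z \right)} = Z \left(18 + Z\right)$ ($h{\left(Z \right)} = \left(Z + \frac{0}{Z}\right) \left(Z - 3 \left(-3 - 3\right)\right) = \left(Z + 0\right) \left(Z - -18\right) = Z \left(Z + 18\right) = Z \left(18 + Z\right)$)
$34 \cdot 2 \left(-1 + 3\right) h{\left(-1 \right)} = 34 \cdot 2 \left(-1 + 3\right) \left(- (18 - 1)\right) = 34 \cdot 2 \cdot 2 \left(\left(-1\right) 17\right) = 34 \cdot 4 \left(-17\right) = 136 \left(-17\right) = -2312$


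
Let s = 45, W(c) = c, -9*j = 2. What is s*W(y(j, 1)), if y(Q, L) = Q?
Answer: -10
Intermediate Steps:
j = -2/9 (j = -1/9*2 = -2/9 ≈ -0.22222)
s*W(y(j, 1)) = 45*(-2/9) = -10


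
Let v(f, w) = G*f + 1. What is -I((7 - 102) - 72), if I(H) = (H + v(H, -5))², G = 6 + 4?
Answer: -3370896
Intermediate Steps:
G = 10
v(f, w) = 1 + 10*f (v(f, w) = 10*f + 1 = 1 + 10*f)
I(H) = (1 + 11*H)² (I(H) = (H + (1 + 10*H))² = (1 + 11*H)²)
-I((7 - 102) - 72) = -(1 + 11*((7 - 102) - 72))² = -(1 + 11*(-95 - 72))² = -(1 + 11*(-167))² = -(1 - 1837)² = -1*(-1836)² = -1*3370896 = -3370896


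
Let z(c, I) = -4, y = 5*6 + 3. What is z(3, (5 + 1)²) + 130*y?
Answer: 4286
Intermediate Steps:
y = 33 (y = 30 + 3 = 33)
z(3, (5 + 1)²) + 130*y = -4 + 130*33 = -4 + 4290 = 4286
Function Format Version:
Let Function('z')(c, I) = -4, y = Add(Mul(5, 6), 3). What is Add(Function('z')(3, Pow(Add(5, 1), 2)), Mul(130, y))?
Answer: 4286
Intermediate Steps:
y = 33 (y = Add(30, 3) = 33)
Add(Function('z')(3, Pow(Add(5, 1), 2)), Mul(130, y)) = Add(-4, Mul(130, 33)) = Add(-4, 4290) = 4286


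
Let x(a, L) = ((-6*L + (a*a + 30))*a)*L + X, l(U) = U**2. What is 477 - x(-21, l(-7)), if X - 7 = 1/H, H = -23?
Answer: 4199870/23 ≈ 1.8260e+5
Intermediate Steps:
X = 160/23 (X = 7 + 1/(-23) = 7 - 1/23 = 160/23 ≈ 6.9565)
x(a, L) = 160/23 + L*a*(30 + a**2 - 6*L) (x(a, L) = ((-6*L + (a*a + 30))*a)*L + 160/23 = ((-6*L + (a**2 + 30))*a)*L + 160/23 = ((-6*L + (30 + a**2))*a)*L + 160/23 = ((30 + a**2 - 6*L)*a)*L + 160/23 = (a*(30 + a**2 - 6*L))*L + 160/23 = L*a*(30 + a**2 - 6*L) + 160/23 = 160/23 + L*a*(30 + a**2 - 6*L))
477 - x(-21, l(-7)) = 477 - (160/23 + (-7)**2*(-21)**3 - 6*(-21)*((-7)**2)**2 + 30*(-7)**2*(-21)) = 477 - (160/23 + 49*(-9261) - 6*(-21)*49**2 + 30*49*(-21)) = 477 - (160/23 - 453789 - 6*(-21)*2401 - 30870) = 477 - (160/23 - 453789 + 302526 - 30870) = 477 - 1*(-4188899/23) = 477 + 4188899/23 = 4199870/23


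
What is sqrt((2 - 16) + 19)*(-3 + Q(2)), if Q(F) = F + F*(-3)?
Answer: -7*sqrt(5) ≈ -15.652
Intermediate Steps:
Q(F) = -2*F (Q(F) = F - 3*F = -2*F)
sqrt((2 - 16) + 19)*(-3 + Q(2)) = sqrt((2 - 16) + 19)*(-3 - 2*2) = sqrt(-14 + 19)*(-3 - 4) = sqrt(5)*(-7) = -7*sqrt(5)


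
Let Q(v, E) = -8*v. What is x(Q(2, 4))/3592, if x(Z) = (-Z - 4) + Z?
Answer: -1/898 ≈ -0.0011136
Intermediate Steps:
x(Z) = -4 (x(Z) = (-4 - Z) + Z = -4)
x(Q(2, 4))/3592 = -4/3592 = -4*1/3592 = -1/898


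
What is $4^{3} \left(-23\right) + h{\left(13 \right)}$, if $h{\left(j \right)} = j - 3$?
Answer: $-1462$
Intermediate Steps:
$h{\left(j \right)} = -3 + j$
$4^{3} \left(-23\right) + h{\left(13 \right)} = 4^{3} \left(-23\right) + \left(-3 + 13\right) = 64 \left(-23\right) + 10 = -1472 + 10 = -1462$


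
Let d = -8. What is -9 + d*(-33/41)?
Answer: -105/41 ≈ -2.5610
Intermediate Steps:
-9 + d*(-33/41) = -9 - (-264)/41 = -9 - 8*(-33/41) = -9 + 264/41 = -105/41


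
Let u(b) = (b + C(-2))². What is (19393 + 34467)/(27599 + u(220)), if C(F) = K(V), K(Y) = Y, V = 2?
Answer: 53860/76883 ≈ 0.70055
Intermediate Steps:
C(F) = 2
u(b) = (2 + b)² (u(b) = (b + 2)² = (2 + b)²)
(19393 + 34467)/(27599 + u(220)) = (19393 + 34467)/(27599 + (2 + 220)²) = 53860/(27599 + 222²) = 53860/(27599 + 49284) = 53860/76883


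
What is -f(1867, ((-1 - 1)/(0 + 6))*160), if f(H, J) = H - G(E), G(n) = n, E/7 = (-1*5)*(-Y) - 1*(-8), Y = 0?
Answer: -1811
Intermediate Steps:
E = 56 (E = 7*((-1*5)*(-1*0) - 1*(-8)) = 7*(-5*0 + 8) = 7*(0 + 8) = 7*8 = 56)
f(H, J) = -56 + H (f(H, J) = H - 1*56 = H - 56 = -56 + H)
-f(1867, ((-1 - 1)/(0 + 6))*160) = -(-56 + 1867) = -1*1811 = -1811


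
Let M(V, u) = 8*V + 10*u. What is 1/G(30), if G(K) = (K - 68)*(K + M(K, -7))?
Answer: -1/7600 ≈ -0.00013158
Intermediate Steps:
G(K) = (-70 + 9*K)*(-68 + K) (G(K) = (K - 68)*(K + (8*K + 10*(-7))) = (-68 + K)*(K + (8*K - 70)) = (-68 + K)*(K + (-70 + 8*K)) = (-68 + K)*(-70 + 9*K) = (-70 + 9*K)*(-68 + K))
1/G(30) = 1/(4760 - 682*30 + 9*30²) = 1/(4760 - 20460 + 9*900) = 1/(4760 - 20460 + 8100) = 1/(-7600) = -1/7600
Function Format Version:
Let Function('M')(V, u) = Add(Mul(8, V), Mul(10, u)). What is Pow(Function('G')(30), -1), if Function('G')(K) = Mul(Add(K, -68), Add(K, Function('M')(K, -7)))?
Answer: Rational(-1, 7600) ≈ -0.00013158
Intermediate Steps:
Function('G')(K) = Mul(Add(-70, Mul(9, K)), Add(-68, K)) (Function('G')(K) = Mul(Add(K, -68), Add(K, Add(Mul(8, K), Mul(10, -7)))) = Mul(Add(-68, K), Add(K, Add(Mul(8, K), -70))) = Mul(Add(-68, K), Add(K, Add(-70, Mul(8, K)))) = Mul(Add(-68, K), Add(-70, Mul(9, K))) = Mul(Add(-70, Mul(9, K)), Add(-68, K)))
Pow(Function('G')(30), -1) = Pow(Add(4760, Mul(-682, 30), Mul(9, Pow(30, 2))), -1) = Pow(Add(4760, -20460, Mul(9, 900)), -1) = Pow(Add(4760, -20460, 8100), -1) = Pow(-7600, -1) = Rational(-1, 7600)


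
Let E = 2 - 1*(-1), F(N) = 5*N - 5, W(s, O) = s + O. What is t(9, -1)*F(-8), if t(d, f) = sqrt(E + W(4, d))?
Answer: -180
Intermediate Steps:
W(s, O) = O + s
F(N) = -5 + 5*N
E = 3 (E = 2 + 1 = 3)
t(d, f) = sqrt(7 + d) (t(d, f) = sqrt(3 + (d + 4)) = sqrt(3 + (4 + d)) = sqrt(7 + d))
t(9, -1)*F(-8) = sqrt(7 + 9)*(-5 + 5*(-8)) = sqrt(16)*(-5 - 40) = 4*(-45) = -180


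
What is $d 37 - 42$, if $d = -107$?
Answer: $-4001$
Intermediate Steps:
$d 37 - 42 = \left(-107\right) 37 - 42 = -3959 - 42 = -4001$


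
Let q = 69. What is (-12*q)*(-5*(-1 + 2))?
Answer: 4140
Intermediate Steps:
(-12*q)*(-5*(-1 + 2)) = (-12*69)*(-5*(-1 + 2)) = -(-4140) = -828*(-5) = 4140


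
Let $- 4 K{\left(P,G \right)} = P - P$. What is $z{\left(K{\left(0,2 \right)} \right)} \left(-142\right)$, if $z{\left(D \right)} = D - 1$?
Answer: $142$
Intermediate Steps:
$K{\left(P,G \right)} = 0$ ($K{\left(P,G \right)} = - \frac{P - P}{4} = \left(- \frac{1}{4}\right) 0 = 0$)
$z{\left(D \right)} = -1 + D$
$z{\left(K{\left(0,2 \right)} \right)} \left(-142\right) = \left(-1 + 0\right) \left(-142\right) = \left(-1\right) \left(-142\right) = 142$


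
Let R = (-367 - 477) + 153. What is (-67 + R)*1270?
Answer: -962660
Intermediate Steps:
R = -691 (R = -844 + 153 = -691)
(-67 + R)*1270 = (-67 - 691)*1270 = -758*1270 = -962660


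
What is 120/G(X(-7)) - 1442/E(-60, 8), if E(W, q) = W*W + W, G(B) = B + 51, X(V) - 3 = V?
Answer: 178513/83190 ≈ 2.1458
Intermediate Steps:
X(V) = 3 + V
G(B) = 51 + B
E(W, q) = W + W**2 (E(W, q) = W**2 + W = W + W**2)
120/G(X(-7)) - 1442/E(-60, 8) = 120/(51 + (3 - 7)) - 1442*(-1/(60*(1 - 60))) = 120/(51 - 4) - 1442/((-60*(-59))) = 120/47 - 1442/3540 = 120*(1/47) - 1442*1/3540 = 120/47 - 721/1770 = 178513/83190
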